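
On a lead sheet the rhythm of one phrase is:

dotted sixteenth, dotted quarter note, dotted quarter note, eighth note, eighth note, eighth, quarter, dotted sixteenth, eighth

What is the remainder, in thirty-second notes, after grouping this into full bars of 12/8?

One bar of 12/8 = 48 thirty-second notes.
Express everything in thirty-second notes: dotted sixteenth = 3; dotted quarter note = 12; dotted quarter note = 12; eighth note = 4; eighth note = 4; eighth = 4; quarter = 8; dotted sixteenth = 3; eighth = 4.
Adding: 3 + 12 + 12 + 4 + 4 + 4 + 8 + 3 + 4 = 54.
54 ÷ 48 = 1 complete bar with 6 thirty-second notes remaining.

6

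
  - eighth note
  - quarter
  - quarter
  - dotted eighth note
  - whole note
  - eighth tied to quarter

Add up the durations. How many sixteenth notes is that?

35

Express everything in sixteenth notes: eighth note = 2; quarter = 4; quarter = 4; dotted eighth note = 3; whole note = 16; eighth tied to quarter (eighth + quarter) = 6.
Total: 2 + 4 + 4 + 3 + 16 + 6 = 35 sixteenth notes.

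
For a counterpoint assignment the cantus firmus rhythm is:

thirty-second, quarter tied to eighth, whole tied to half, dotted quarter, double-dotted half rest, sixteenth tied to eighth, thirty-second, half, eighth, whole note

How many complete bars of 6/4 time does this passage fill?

One bar of 6/4 = 48 thirty-second notes.
In thirty-second notes: thirty-second = 1; quarter tied to eighth (quarter + eighth) = 12; whole tied to half (whole + half) = 48; dotted quarter = 12; double-dotted half rest = 28; sixteenth tied to eighth (sixteenth + eighth) = 6; thirty-second = 1; half = 16; eighth = 4; whole note = 32.
Sum: 1 + 12 + 48 + 12 + 28 + 6 + 1 + 16 + 4 + 32 = 160.
160 ÷ 48 = 3 complete bars with 16 left over.

3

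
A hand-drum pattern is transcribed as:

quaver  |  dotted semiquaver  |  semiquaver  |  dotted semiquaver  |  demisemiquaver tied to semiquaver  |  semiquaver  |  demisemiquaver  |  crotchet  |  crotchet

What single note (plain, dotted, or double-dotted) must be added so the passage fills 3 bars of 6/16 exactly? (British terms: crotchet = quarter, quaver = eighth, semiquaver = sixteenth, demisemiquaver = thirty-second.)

3 bars of 6/16 = 36 thirty-second notes.
Convert each value to thirty-second notes: quaver = 4; dotted semiquaver = 3; semiquaver = 2; dotted semiquaver = 3; demisemiquaver tied to semiquaver (demisemiquaver + semiquaver) = 3; semiquaver = 2; demisemiquaver = 1; crotchet = 8; crotchet = 8.
Adding: 4 + 3 + 2 + 3 + 3 + 2 + 1 + 8 + 8 = 34.
Remaining: 36 − 34 = 2 thirty-second notes, which is a sixteenth note.

sixteenth note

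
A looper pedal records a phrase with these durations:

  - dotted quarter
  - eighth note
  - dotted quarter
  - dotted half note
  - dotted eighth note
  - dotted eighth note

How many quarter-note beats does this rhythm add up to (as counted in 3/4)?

8

One quarter-note beat = 4 sixteenth notes.
Working in sixteenth notes: dotted quarter = 6; eighth note = 2; dotted quarter = 6; dotted half note = 12; dotted eighth note = 3; dotted eighth note = 3.
Sum: 6 + 2 + 6 + 12 + 3 + 3 = 32.
32 ÷ 4 = 8 beats.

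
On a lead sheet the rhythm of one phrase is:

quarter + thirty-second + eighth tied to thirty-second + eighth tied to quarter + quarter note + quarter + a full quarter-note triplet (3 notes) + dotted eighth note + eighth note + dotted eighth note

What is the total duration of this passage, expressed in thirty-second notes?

74

Each duration in thirty-second notes: quarter = 8; thirty-second = 1; eighth tied to thirty-second (eighth + thirty-second) = 5; eighth tied to quarter (eighth + quarter) = 12; quarter note = 8; quarter = 8; a full quarter-note triplet (3 notes) (three triplet quarters span one half) = 16; dotted eighth note = 6; eighth note = 4; dotted eighth note = 6.
Sum: 8 + 1 + 5 + 12 + 8 + 8 + 16 + 6 + 4 + 6 = 74 thirty-second notes.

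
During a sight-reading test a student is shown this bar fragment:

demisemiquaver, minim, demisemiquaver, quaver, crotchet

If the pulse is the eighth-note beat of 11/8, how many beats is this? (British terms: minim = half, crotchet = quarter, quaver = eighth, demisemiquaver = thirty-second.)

7.5

One eighth-note beat = 4 thirty-second notes.
Working in thirty-second notes: demisemiquaver = 1; minim = 16; demisemiquaver = 1; quaver = 4; crotchet = 8.
Adding: 1 + 16 + 1 + 4 + 8 = 30.
30 ÷ 4 = 7.5 beats.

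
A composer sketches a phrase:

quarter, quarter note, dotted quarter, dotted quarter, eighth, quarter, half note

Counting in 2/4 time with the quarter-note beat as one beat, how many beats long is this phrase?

One quarter-note beat = 2 eighth notes.
In eighth notes: quarter = 2; quarter note = 2; dotted quarter = 3; dotted quarter = 3; eighth = 1; quarter = 2; half note = 4.
Adding: 2 + 2 + 3 + 3 + 1 + 2 + 4 = 17.
17 ÷ 2 = 8.5 beats.

8.5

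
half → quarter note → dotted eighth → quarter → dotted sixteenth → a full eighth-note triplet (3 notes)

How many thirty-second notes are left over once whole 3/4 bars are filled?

1

One bar of 3/4 = 24 thirty-second notes.
Convert each value to thirty-second notes: half = 16; quarter note = 8; dotted eighth = 6; quarter = 8; dotted sixteenth = 3; a full eighth-note triplet (3 notes) (three triplet eighths span one quarter) = 8.
Total: 16 + 8 + 6 + 8 + 3 + 8 = 49.
49 ÷ 24 = 2 complete bars with 1 thirty-second note remaining.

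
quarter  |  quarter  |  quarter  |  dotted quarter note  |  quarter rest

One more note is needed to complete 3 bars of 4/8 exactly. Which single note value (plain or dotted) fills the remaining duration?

eighth note

3 bars of 4/8 = 12 eighth notes.
Convert each value to eighth notes: quarter = 2; quarter = 2; quarter = 2; dotted quarter note = 3; quarter rest = 2.
Adding: 2 + 2 + 2 + 3 + 2 = 11.
Remaining: 12 − 11 = 1 eighth note, which is a eighth note.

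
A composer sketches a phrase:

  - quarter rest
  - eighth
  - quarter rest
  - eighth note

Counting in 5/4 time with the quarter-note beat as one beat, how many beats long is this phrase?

One quarter-note beat = 2 eighth notes.
Convert each value to eighth notes: quarter rest = 2; eighth = 1; quarter rest = 2; eighth note = 1.
Altogether 2 + 1 + 2 + 1 = 6.
6 ÷ 2 = 3 beats.

3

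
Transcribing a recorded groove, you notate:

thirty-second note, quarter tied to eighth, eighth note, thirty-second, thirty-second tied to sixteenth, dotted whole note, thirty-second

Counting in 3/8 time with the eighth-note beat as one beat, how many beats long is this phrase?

17.5

One eighth-note beat = 4 thirty-second notes.
Convert each value to thirty-second notes: thirty-second note = 1; quarter tied to eighth (quarter + eighth) = 12; eighth note = 4; thirty-second = 1; thirty-second tied to sixteenth (thirty-second + sixteenth) = 3; dotted whole note = 48; thirty-second = 1.
Total: 1 + 12 + 4 + 1 + 3 + 48 + 1 = 70.
70 ÷ 4 = 17.5 beats.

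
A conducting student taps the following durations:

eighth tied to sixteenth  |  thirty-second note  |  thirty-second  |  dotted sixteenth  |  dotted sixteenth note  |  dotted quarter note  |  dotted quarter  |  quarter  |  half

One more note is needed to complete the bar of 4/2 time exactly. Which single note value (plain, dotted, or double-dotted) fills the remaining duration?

sixteenth note

The bar of 4/2 = 64 thirty-second notes.
In thirty-second notes: eighth tied to sixteenth (eighth + sixteenth) = 6; thirty-second note = 1; thirty-second = 1; dotted sixteenth = 3; dotted sixteenth note = 3; dotted quarter note = 12; dotted quarter = 12; quarter = 8; half = 16.
Sum: 6 + 1 + 1 + 3 + 3 + 12 + 12 + 8 + 16 = 62.
Remaining: 64 − 62 = 2 thirty-second notes, which is a sixteenth note.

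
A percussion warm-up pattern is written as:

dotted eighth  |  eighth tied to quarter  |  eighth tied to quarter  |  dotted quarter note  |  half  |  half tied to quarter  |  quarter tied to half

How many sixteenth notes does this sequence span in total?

Convert each value to sixteenth notes: dotted eighth = 3; eighth tied to quarter (eighth + quarter) = 6; eighth tied to quarter (eighth + quarter) = 6; dotted quarter note = 6; half = 8; half tied to quarter (half + quarter) = 12; quarter tied to half (quarter + half) = 12.
Altogether 3 + 6 + 6 + 6 + 8 + 12 + 12 = 53 sixteenth notes.

53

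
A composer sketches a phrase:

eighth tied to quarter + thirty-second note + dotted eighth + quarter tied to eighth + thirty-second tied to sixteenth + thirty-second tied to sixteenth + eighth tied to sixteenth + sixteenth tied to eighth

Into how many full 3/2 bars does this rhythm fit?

1

One bar of 3/2 = 48 thirty-second notes.
Each duration in thirty-second notes: eighth tied to quarter (eighth + quarter) = 12; thirty-second note = 1; dotted eighth = 6; quarter tied to eighth (quarter + eighth) = 12; thirty-second tied to sixteenth (thirty-second + sixteenth) = 3; thirty-second tied to sixteenth (thirty-second + sixteenth) = 3; eighth tied to sixteenth (eighth + sixteenth) = 6; sixteenth tied to eighth (sixteenth + eighth) = 6.
Total: 12 + 1 + 6 + 12 + 3 + 3 + 6 + 6 = 49.
49 ÷ 48 = 1 complete bar with 1 left over.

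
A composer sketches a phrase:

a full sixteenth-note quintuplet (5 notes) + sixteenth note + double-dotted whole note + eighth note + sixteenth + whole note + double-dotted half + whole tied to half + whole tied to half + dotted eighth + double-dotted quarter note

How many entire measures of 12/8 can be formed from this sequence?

One bar of 12/8 = 24 sixteenth notes.
In sixteenth notes: a full sixteenth-note quintuplet (5 notes) (five quintuplet sixteenths span one quarter) = 4; sixteenth note = 1; double-dotted whole note = 28; eighth note = 2; sixteenth = 1; whole note = 16; double-dotted half = 14; whole tied to half (whole + half) = 24; whole tied to half (whole + half) = 24; dotted eighth = 3; double-dotted quarter note = 7.
Total: 4 + 1 + 28 + 2 + 1 + 16 + 14 + 24 + 24 + 3 + 7 = 124.
124 ÷ 24 = 5 complete bars with 4 left over.

5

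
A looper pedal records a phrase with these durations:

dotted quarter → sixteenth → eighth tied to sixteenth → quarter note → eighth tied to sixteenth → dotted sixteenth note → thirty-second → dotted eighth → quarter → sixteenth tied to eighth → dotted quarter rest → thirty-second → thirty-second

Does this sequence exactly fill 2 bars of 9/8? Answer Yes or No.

Yes

One bar of 9/8 = 36 thirty-second notes, so 2 bars = 72.
Working in thirty-second notes: dotted quarter = 12; sixteenth = 2; eighth tied to sixteenth (eighth + sixteenth) = 6; quarter note = 8; eighth tied to sixteenth (eighth + sixteenth) = 6; dotted sixteenth note = 3; thirty-second = 1; dotted eighth = 6; quarter = 8; sixteenth tied to eighth (sixteenth + eighth) = 6; dotted quarter rest = 12; thirty-second = 1; thirty-second = 1.
Sum: 12 + 2 + 6 + 8 + 6 + 3 + 1 + 6 + 8 + 6 + 12 + 1 + 1 = 72.
72 equals 72, so the answer is Yes.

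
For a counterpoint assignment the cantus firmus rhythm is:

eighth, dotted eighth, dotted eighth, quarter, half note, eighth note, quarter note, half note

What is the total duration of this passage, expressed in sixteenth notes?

34

In sixteenth notes: eighth = 2; dotted eighth = 3; dotted eighth = 3; quarter = 4; half note = 8; eighth note = 2; quarter note = 4; half note = 8.
Total: 2 + 3 + 3 + 4 + 8 + 2 + 4 + 8 = 34 sixteenth notes.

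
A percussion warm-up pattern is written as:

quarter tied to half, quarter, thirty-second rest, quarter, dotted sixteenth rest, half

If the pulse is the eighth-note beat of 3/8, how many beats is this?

One eighth-note beat = 4 thirty-second notes.
In thirty-second notes: quarter tied to half (quarter + half) = 24; quarter = 8; thirty-second rest = 1; quarter = 8; dotted sixteenth rest = 3; half = 16.
Sum: 24 + 8 + 1 + 8 + 3 + 16 = 60.
60 ÷ 4 = 15 beats.

15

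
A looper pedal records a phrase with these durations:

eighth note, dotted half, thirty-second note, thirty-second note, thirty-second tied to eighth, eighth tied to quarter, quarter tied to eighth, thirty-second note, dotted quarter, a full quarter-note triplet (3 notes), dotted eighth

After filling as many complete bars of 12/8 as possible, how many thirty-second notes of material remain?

46

One bar of 12/8 = 48 thirty-second notes.
Each duration in thirty-second notes: eighth note = 4; dotted half = 24; thirty-second note = 1; thirty-second note = 1; thirty-second tied to eighth (thirty-second + eighth) = 5; eighth tied to quarter (eighth + quarter) = 12; quarter tied to eighth (quarter + eighth) = 12; thirty-second note = 1; dotted quarter = 12; a full quarter-note triplet (3 notes) (three triplet quarters span one half) = 16; dotted eighth = 6.
Total: 4 + 24 + 1 + 1 + 5 + 12 + 12 + 1 + 12 + 16 + 6 = 94.
94 ÷ 48 = 1 complete bar with 46 thirty-second notes remaining.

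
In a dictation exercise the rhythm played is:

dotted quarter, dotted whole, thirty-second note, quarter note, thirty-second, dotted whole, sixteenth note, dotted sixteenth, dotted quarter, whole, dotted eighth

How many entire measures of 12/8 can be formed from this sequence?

3

One bar of 12/8 = 48 thirty-second notes.
Working in thirty-second notes: dotted quarter = 12; dotted whole = 48; thirty-second note = 1; quarter note = 8; thirty-second = 1; dotted whole = 48; sixteenth note = 2; dotted sixteenth = 3; dotted quarter = 12; whole = 32; dotted eighth = 6.
Altogether 12 + 48 + 1 + 8 + 1 + 48 + 2 + 3 + 12 + 32 + 6 = 173.
173 ÷ 48 = 3 complete bars with 29 left over.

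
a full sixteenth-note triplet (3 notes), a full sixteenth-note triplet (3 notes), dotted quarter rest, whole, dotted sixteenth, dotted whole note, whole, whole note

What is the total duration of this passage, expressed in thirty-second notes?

In thirty-second notes: a full sixteenth-note triplet (3 notes) (three triplet sixteenths span one eighth) = 4; a full sixteenth-note triplet (3 notes) (three triplet sixteenths span one eighth) = 4; dotted quarter rest = 12; whole = 32; dotted sixteenth = 3; dotted whole note = 48; whole = 32; whole note = 32.
Altogether 4 + 4 + 12 + 32 + 3 + 48 + 32 + 32 = 167 thirty-second notes.

167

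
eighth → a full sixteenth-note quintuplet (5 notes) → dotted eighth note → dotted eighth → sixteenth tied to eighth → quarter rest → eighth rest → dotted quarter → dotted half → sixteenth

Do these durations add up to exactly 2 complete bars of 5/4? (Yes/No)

Yes

One bar of 5/4 = 20 sixteenth notes, so 2 bars = 40.
Express everything in sixteenth notes: eighth = 2; a full sixteenth-note quintuplet (5 notes) (five quintuplet sixteenths span one quarter) = 4; dotted eighth note = 3; dotted eighth = 3; sixteenth tied to eighth (sixteenth + eighth) = 3; quarter rest = 4; eighth rest = 2; dotted quarter = 6; dotted half = 12; sixteenth = 1.
Adding: 2 + 4 + 3 + 3 + 3 + 4 + 2 + 6 + 12 + 1 = 40.
40 equals 40, so the answer is Yes.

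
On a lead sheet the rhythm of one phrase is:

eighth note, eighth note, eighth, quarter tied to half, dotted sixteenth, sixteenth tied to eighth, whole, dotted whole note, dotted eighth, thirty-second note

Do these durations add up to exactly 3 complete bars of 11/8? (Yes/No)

One bar of 11/8 = 44 thirty-second notes, so 3 bars = 132.
Working in thirty-second notes: eighth note = 4; eighth note = 4; eighth = 4; quarter tied to half (quarter + half) = 24; dotted sixteenth = 3; sixteenth tied to eighth (sixteenth + eighth) = 6; whole = 32; dotted whole note = 48; dotted eighth = 6; thirty-second note = 1.
Sum: 4 + 4 + 4 + 24 + 3 + 6 + 32 + 48 + 6 + 1 = 132.
132 equals 132, so the answer is Yes.

Yes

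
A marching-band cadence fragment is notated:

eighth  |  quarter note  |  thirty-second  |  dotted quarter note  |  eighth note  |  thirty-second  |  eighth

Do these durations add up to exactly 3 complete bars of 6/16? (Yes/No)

One bar of 6/16 = 12 thirty-second notes, so 3 bars = 36.
Convert each value to thirty-second notes: eighth = 4; quarter note = 8; thirty-second = 1; dotted quarter note = 12; eighth note = 4; thirty-second = 1; eighth = 4.
Sum: 4 + 8 + 1 + 12 + 4 + 1 + 4 = 34.
34 falls short of 36, so the answer is No.

No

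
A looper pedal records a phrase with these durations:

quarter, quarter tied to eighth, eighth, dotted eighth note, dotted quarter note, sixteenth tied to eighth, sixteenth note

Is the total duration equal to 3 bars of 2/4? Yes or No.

One bar of 2/4 = 8 sixteenth notes, so 3 bars = 24.
In sixteenth notes: quarter = 4; quarter tied to eighth (quarter + eighth) = 6; eighth = 2; dotted eighth note = 3; dotted quarter note = 6; sixteenth tied to eighth (sixteenth + eighth) = 3; sixteenth note = 1.
Sum: 4 + 6 + 2 + 3 + 6 + 3 + 1 = 25.
25 exceeds 24, so the answer is No.

No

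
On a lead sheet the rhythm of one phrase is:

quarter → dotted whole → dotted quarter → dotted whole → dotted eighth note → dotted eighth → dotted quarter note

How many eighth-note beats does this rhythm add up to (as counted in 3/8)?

One eighth-note beat = 2 sixteenth notes.
Working in sixteenth notes: quarter = 4; dotted whole = 24; dotted quarter = 6; dotted whole = 24; dotted eighth note = 3; dotted eighth = 3; dotted quarter note = 6.
Altogether 4 + 24 + 6 + 24 + 3 + 3 + 6 = 70.
70 ÷ 2 = 35 beats.

35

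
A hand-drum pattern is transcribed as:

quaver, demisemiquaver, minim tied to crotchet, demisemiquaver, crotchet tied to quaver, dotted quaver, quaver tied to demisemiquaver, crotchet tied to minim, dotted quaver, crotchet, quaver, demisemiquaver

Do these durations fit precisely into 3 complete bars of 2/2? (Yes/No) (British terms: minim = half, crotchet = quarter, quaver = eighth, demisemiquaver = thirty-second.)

One bar of 2/2 = 32 thirty-second notes, so 3 bars = 96.
Working in thirty-second notes: quaver = 4; demisemiquaver = 1; minim tied to crotchet (minim + crotchet) = 24; demisemiquaver = 1; crotchet tied to quaver (crotchet + quaver) = 12; dotted quaver = 6; quaver tied to demisemiquaver (quaver + demisemiquaver) = 5; crotchet tied to minim (crotchet + minim) = 24; dotted quaver = 6; crotchet = 8; quaver = 4; demisemiquaver = 1.
Total: 4 + 1 + 24 + 1 + 12 + 6 + 5 + 24 + 6 + 8 + 4 + 1 = 96.
96 equals 96, so the answer is Yes.

Yes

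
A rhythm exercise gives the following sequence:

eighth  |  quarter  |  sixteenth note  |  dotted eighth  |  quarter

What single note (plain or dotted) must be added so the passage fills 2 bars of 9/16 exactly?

quarter note

2 bars of 9/16 = 18 sixteenth notes.
In sixteenth notes: eighth = 2; quarter = 4; sixteenth note = 1; dotted eighth = 3; quarter = 4.
Total: 2 + 4 + 1 + 3 + 4 = 14.
Remaining: 18 − 14 = 4 sixteenth notes, which is a quarter note.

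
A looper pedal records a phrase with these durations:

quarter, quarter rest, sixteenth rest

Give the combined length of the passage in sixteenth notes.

Working in sixteenth notes: quarter = 4; quarter rest = 4; sixteenth rest = 1.
Altogether 4 + 4 + 1 = 9 sixteenth notes.

9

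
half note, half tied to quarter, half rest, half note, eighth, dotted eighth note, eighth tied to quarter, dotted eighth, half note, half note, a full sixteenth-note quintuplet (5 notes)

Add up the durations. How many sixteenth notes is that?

Working in sixteenth notes: half note = 8; half tied to quarter (half + quarter) = 12; half rest = 8; half note = 8; eighth = 2; dotted eighth note = 3; eighth tied to quarter (eighth + quarter) = 6; dotted eighth = 3; half note = 8; half note = 8; a full sixteenth-note quintuplet (5 notes) (five quintuplet sixteenths span one quarter) = 4.
Total: 8 + 12 + 8 + 8 + 2 + 3 + 6 + 3 + 8 + 8 + 4 = 70 sixteenth notes.

70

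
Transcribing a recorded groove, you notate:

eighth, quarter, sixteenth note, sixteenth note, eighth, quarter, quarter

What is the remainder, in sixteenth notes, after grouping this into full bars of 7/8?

One bar of 7/8 = 14 sixteenth notes.
In sixteenth notes: eighth = 2; quarter = 4; sixteenth note = 1; sixteenth note = 1; eighth = 2; quarter = 4; quarter = 4.
Total: 2 + 4 + 1 + 1 + 2 + 4 + 4 = 18.
18 ÷ 14 = 1 complete bar with 4 sixteenth notes remaining.

4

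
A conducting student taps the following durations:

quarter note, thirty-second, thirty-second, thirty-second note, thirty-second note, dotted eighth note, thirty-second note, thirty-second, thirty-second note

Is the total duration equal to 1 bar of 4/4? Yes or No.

No

One bar of 4/4 = 32 thirty-second notes.
Working in thirty-second notes: quarter note = 8; thirty-second = 1; thirty-second = 1; thirty-second note = 1; thirty-second note = 1; dotted eighth note = 6; thirty-second note = 1; thirty-second = 1; thirty-second note = 1.
Total: 8 + 1 + 1 + 1 + 1 + 6 + 1 + 1 + 1 = 21.
21 falls short of 32, so the answer is No.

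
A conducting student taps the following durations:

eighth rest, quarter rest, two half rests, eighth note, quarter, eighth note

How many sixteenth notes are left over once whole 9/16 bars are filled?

One bar of 9/16 = 9 sixteenth notes.
Express everything in sixteenth notes: eighth rest = 2; quarter rest = 4; half rest = 8; half rest = 8; eighth note = 2; quarter = 4; eighth note = 2.
Altogether 2 + 4 + 8 + 8 + 2 + 4 + 2 = 30.
30 ÷ 9 = 3 complete bars with 3 sixteenth notes remaining.

3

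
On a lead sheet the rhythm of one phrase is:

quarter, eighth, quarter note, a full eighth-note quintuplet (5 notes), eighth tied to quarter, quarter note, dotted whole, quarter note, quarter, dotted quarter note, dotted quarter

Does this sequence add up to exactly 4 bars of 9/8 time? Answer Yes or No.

One bar of 9/8 = 9 eighth notes, so 4 bars = 36.
Each duration in eighth notes: quarter = 2; eighth = 1; quarter note = 2; a full eighth-note quintuplet (5 notes) (five quintuplet eighths span one half) = 4; eighth tied to quarter (eighth + quarter) = 3; quarter note = 2; dotted whole = 12; quarter note = 2; quarter = 2; dotted quarter note = 3; dotted quarter = 3.
Sum: 2 + 1 + 2 + 4 + 3 + 2 + 12 + 2 + 2 + 3 + 3 = 36.
36 equals 36, so the answer is Yes.

Yes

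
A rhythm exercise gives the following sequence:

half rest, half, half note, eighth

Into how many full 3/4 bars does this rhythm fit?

One bar of 3/4 = 6 eighth notes.
In eighth notes: half rest = 4; half = 4; half note = 4; eighth = 1.
Sum: 4 + 4 + 4 + 1 = 13.
13 ÷ 6 = 2 complete bars with 1 left over.

2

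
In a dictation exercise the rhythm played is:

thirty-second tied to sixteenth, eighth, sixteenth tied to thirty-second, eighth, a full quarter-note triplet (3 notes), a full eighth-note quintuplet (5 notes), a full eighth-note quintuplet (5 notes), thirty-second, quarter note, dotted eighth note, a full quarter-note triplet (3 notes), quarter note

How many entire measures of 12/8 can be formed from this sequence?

One bar of 12/8 = 48 thirty-second notes.
Convert each value to thirty-second notes: thirty-second tied to sixteenth (thirty-second + sixteenth) = 3; eighth = 4; sixteenth tied to thirty-second (sixteenth + thirty-second) = 3; eighth = 4; a full quarter-note triplet (3 notes) (three triplet quarters span one half) = 16; a full eighth-note quintuplet (5 notes) (five quintuplet eighths span one half) = 16; a full eighth-note quintuplet (5 notes) (five quintuplet eighths span one half) = 16; thirty-second = 1; quarter note = 8; dotted eighth note = 6; a full quarter-note triplet (3 notes) (three triplet quarters span one half) = 16; quarter note = 8.
Total: 3 + 4 + 3 + 4 + 16 + 16 + 16 + 1 + 8 + 6 + 16 + 8 = 101.
101 ÷ 48 = 2 complete bars with 5 left over.

2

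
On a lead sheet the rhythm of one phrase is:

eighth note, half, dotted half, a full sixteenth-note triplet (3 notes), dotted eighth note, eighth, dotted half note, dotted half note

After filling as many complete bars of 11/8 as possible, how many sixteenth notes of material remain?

One bar of 11/8 = 22 sixteenth notes.
Working in sixteenth notes: eighth note = 2; half = 8; dotted half = 12; a full sixteenth-note triplet (3 notes) (three triplet sixteenths span one eighth) = 2; dotted eighth note = 3; eighth = 2; dotted half note = 12; dotted half note = 12.
Total: 2 + 8 + 12 + 2 + 3 + 2 + 12 + 12 = 53.
53 ÷ 22 = 2 complete bars with 9 sixteenth notes remaining.

9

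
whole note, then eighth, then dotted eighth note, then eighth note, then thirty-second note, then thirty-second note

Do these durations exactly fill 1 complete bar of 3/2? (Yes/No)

One bar of 3/2 = 48 thirty-second notes.
Each duration in thirty-second notes: whole note = 32; eighth = 4; dotted eighth note = 6; eighth note = 4; thirty-second note = 1; thirty-second note = 1.
Altogether 32 + 4 + 6 + 4 + 1 + 1 = 48.
48 equals 48, so the answer is Yes.

Yes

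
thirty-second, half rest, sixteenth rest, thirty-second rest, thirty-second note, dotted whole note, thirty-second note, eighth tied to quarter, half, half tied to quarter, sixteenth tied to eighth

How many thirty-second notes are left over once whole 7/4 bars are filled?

One bar of 7/4 = 56 thirty-second notes.
Working in thirty-second notes: thirty-second = 1; half rest = 16; sixteenth rest = 2; thirty-second rest = 1; thirty-second note = 1; dotted whole note = 48; thirty-second note = 1; eighth tied to quarter (eighth + quarter) = 12; half = 16; half tied to quarter (half + quarter) = 24; sixteenth tied to eighth (sixteenth + eighth) = 6.
Sum: 1 + 16 + 2 + 1 + 1 + 48 + 1 + 12 + 16 + 24 + 6 = 128.
128 ÷ 56 = 2 complete bars with 16 thirty-second notes remaining.

16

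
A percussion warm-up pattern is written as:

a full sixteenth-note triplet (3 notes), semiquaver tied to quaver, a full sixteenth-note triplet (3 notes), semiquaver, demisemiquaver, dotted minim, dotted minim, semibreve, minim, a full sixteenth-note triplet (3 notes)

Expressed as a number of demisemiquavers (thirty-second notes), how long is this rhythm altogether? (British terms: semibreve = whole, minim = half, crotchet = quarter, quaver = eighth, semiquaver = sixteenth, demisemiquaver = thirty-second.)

In thirty-second notes: a full sixteenth-note triplet (3 notes) (three triplet sixteenths span one eighth) = 4; semiquaver tied to quaver (semiquaver + quaver) = 6; a full sixteenth-note triplet (3 notes) (three triplet sixteenths span one eighth) = 4; semiquaver = 2; demisemiquaver = 1; dotted minim = 24; dotted minim = 24; semibreve = 32; minim = 16; a full sixteenth-note triplet (3 notes) (three triplet sixteenths span one eighth) = 4.
Total: 4 + 6 + 4 + 2 + 1 + 24 + 24 + 32 + 16 + 4 = 117 thirty-second notes.

117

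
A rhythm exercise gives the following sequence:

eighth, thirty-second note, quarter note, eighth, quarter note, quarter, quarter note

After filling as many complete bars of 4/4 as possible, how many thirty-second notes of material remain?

9

One bar of 4/4 = 32 thirty-second notes.
Convert each value to thirty-second notes: eighth = 4; thirty-second note = 1; quarter note = 8; eighth = 4; quarter note = 8; quarter = 8; quarter note = 8.
Adding: 4 + 1 + 8 + 4 + 8 + 8 + 8 = 41.
41 ÷ 32 = 1 complete bar with 9 thirty-second notes remaining.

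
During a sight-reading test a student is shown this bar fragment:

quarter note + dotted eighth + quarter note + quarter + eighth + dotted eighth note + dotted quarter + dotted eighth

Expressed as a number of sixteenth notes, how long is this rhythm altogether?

29

Express everything in sixteenth notes: quarter note = 4; dotted eighth = 3; quarter note = 4; quarter = 4; eighth = 2; dotted eighth note = 3; dotted quarter = 6; dotted eighth = 3.
Total: 4 + 3 + 4 + 4 + 2 + 3 + 6 + 3 = 29 sixteenth notes.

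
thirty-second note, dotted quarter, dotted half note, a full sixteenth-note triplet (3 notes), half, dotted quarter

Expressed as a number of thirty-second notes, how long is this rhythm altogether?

69

Express everything in thirty-second notes: thirty-second note = 1; dotted quarter = 12; dotted half note = 24; a full sixteenth-note triplet (3 notes) (three triplet sixteenths span one eighth) = 4; half = 16; dotted quarter = 12.
Adding: 1 + 12 + 24 + 4 + 16 + 12 = 69 thirty-second notes.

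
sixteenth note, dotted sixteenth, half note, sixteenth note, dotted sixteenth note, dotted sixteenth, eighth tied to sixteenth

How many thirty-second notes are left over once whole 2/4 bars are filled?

3

One bar of 2/4 = 16 thirty-second notes.
Working in thirty-second notes: sixteenth note = 2; dotted sixteenth = 3; half note = 16; sixteenth note = 2; dotted sixteenth note = 3; dotted sixteenth = 3; eighth tied to sixteenth (eighth + sixteenth) = 6.
Total: 2 + 3 + 16 + 2 + 3 + 3 + 6 = 35.
35 ÷ 16 = 2 complete bars with 3 thirty-second notes remaining.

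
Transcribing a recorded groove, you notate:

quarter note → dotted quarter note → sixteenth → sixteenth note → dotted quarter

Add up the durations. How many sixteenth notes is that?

18

Each duration in sixteenth notes: quarter note = 4; dotted quarter note = 6; sixteenth = 1; sixteenth note = 1; dotted quarter = 6.
Total: 4 + 6 + 1 + 1 + 6 = 18 sixteenth notes.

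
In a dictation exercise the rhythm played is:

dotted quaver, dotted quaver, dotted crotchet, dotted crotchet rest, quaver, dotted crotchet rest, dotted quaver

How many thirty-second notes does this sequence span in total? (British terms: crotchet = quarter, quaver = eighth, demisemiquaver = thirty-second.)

58

Working in thirty-second notes: dotted quaver = 6; dotted quaver = 6; dotted crotchet = 12; dotted crotchet rest = 12; quaver = 4; dotted crotchet rest = 12; dotted quaver = 6.
Sum: 6 + 6 + 12 + 12 + 4 + 12 + 6 = 58 thirty-second notes.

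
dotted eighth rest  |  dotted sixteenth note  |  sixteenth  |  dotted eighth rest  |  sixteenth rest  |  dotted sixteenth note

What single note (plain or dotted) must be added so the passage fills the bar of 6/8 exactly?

sixteenth note

The bar of 6/8 = 24 thirty-second notes.
Working in thirty-second notes: dotted eighth rest = 6; dotted sixteenth note = 3; sixteenth = 2; dotted eighth rest = 6; sixteenth rest = 2; dotted sixteenth note = 3.
Total: 6 + 3 + 2 + 6 + 2 + 3 = 22.
Remaining: 24 − 22 = 2 thirty-second notes, which is a sixteenth note.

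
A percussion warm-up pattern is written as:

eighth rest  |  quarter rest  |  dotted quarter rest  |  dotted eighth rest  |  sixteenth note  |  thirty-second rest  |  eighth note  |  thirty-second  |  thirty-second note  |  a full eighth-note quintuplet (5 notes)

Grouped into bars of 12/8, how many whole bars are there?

One bar of 12/8 = 48 thirty-second notes.
Convert each value to thirty-second notes: eighth rest = 4; quarter rest = 8; dotted quarter rest = 12; dotted eighth rest = 6; sixteenth note = 2; thirty-second rest = 1; eighth note = 4; thirty-second = 1; thirty-second note = 1; a full eighth-note quintuplet (5 notes) (five quintuplet eighths span one half) = 16.
Total: 4 + 8 + 12 + 6 + 2 + 1 + 4 + 1 + 1 + 16 = 55.
55 ÷ 48 = 1 complete bar with 7 left over.

1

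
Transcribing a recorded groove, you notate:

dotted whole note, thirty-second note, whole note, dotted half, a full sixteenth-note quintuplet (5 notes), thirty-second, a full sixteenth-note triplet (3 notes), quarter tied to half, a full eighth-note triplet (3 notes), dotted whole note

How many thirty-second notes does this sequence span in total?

In thirty-second notes: dotted whole note = 48; thirty-second note = 1; whole note = 32; dotted half = 24; a full sixteenth-note quintuplet (5 notes) (five quintuplet sixteenths span one quarter) = 8; thirty-second = 1; a full sixteenth-note triplet (3 notes) (three triplet sixteenths span one eighth) = 4; quarter tied to half (quarter + half) = 24; a full eighth-note triplet (3 notes) (three triplet eighths span one quarter) = 8; dotted whole note = 48.
Altogether 48 + 1 + 32 + 24 + 8 + 1 + 4 + 24 + 8 + 48 = 198 thirty-second notes.

198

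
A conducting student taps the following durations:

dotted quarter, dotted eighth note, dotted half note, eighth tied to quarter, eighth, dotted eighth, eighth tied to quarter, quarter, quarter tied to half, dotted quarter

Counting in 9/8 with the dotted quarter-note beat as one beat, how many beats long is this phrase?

10

One dotted quarter-note beat = 6 sixteenth notes.
Working in sixteenth notes: dotted quarter = 6; dotted eighth note = 3; dotted half note = 12; eighth tied to quarter (eighth + quarter) = 6; eighth = 2; dotted eighth = 3; eighth tied to quarter (eighth + quarter) = 6; quarter = 4; quarter tied to half (quarter + half) = 12; dotted quarter = 6.
Altogether 6 + 3 + 12 + 6 + 2 + 3 + 6 + 4 + 12 + 6 = 60.
60 ÷ 6 = 10 beats.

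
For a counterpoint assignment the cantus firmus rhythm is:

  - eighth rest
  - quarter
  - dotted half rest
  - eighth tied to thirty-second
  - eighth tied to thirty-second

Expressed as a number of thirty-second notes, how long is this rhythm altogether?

46

Each duration in thirty-second notes: eighth rest = 4; quarter = 8; dotted half rest = 24; eighth tied to thirty-second (eighth + thirty-second) = 5; eighth tied to thirty-second (eighth + thirty-second) = 5.
Altogether 4 + 8 + 24 + 5 + 5 = 46 thirty-second notes.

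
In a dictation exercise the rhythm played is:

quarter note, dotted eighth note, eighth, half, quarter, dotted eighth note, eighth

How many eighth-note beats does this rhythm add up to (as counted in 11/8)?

One eighth-note beat = 2 sixteenth notes.
Each duration in sixteenth notes: quarter note = 4; dotted eighth note = 3; eighth = 2; half = 8; quarter = 4; dotted eighth note = 3; eighth = 2.
Sum: 4 + 3 + 2 + 8 + 4 + 3 + 2 = 26.
26 ÷ 2 = 13 beats.

13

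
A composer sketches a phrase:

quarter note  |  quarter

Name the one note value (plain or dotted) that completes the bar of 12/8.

whole note

The bar of 12/8 = 6 quarter notes.
Convert each value to quarter notes: quarter note = 1; quarter = 1.
Adding: 1 + 1 = 2.
Remaining: 6 − 2 = 4 quarter notes, which is a whole note.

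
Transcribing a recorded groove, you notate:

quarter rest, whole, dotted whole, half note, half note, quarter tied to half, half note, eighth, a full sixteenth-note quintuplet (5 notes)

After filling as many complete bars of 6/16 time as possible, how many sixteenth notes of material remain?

One bar of 6/16 = 3 eighth notes.
In eighth notes: quarter rest = 2; whole = 8; dotted whole = 12; half note = 4; half note = 4; quarter tied to half (quarter + half) = 6; half note = 4; eighth = 1; a full sixteenth-note quintuplet (5 notes) (five quintuplet sixteenths span one quarter) = 2.
Altogether 2 + 8 + 12 + 4 + 4 + 6 + 4 + 1 + 2 = 43.
43 ÷ 3 = 14 complete bars with 1 eighth note remaining = 2 sixteenth notes.

2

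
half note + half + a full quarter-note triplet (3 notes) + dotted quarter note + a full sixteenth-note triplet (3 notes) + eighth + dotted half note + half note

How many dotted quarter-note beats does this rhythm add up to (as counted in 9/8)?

9

One dotted quarter-note beat = 3 eighth notes.
Express everything in eighth notes: half note = 4; half = 4; a full quarter-note triplet (3 notes) (three triplet quarters span one half) = 4; dotted quarter note = 3; a full sixteenth-note triplet (3 notes) (three triplet sixteenths span one eighth) = 1; eighth = 1; dotted half note = 6; half note = 4.
Altogether 4 + 4 + 4 + 3 + 1 + 1 + 6 + 4 = 27.
27 ÷ 3 = 9 beats.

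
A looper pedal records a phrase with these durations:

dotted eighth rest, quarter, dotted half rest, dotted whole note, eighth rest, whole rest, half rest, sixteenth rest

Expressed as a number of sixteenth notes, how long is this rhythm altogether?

70

Express everything in sixteenth notes: dotted eighth rest = 3; quarter = 4; dotted half rest = 12; dotted whole note = 24; eighth rest = 2; whole rest = 16; half rest = 8; sixteenth rest = 1.
Sum: 3 + 4 + 12 + 24 + 2 + 16 + 8 + 1 = 70 sixteenth notes.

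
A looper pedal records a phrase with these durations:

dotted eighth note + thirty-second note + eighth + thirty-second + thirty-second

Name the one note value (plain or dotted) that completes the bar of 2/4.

dotted sixteenth note

The bar of 2/4 = 16 thirty-second notes.
Express everything in thirty-second notes: dotted eighth note = 6; thirty-second note = 1; eighth = 4; thirty-second = 1; thirty-second = 1.
Adding: 6 + 1 + 4 + 1 + 1 = 13.
Remaining: 16 − 13 = 3 thirty-second notes, which is a dotted sixteenth note.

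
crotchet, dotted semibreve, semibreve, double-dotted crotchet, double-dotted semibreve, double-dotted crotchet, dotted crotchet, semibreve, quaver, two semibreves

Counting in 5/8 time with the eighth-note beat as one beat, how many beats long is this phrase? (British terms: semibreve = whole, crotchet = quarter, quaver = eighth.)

One eighth-note beat = 2 sixteenth notes.
Convert each value to sixteenth notes: crotchet = 4; dotted semibreve = 24; semibreve = 16; double-dotted crotchet = 7; double-dotted semibreve = 28; double-dotted crotchet = 7; dotted crotchet = 6; semibreve = 16; quaver = 2; semibreve = 16; semibreve = 16.
Altogether 4 + 24 + 16 + 7 + 28 + 7 + 6 + 16 + 2 + 16 + 16 = 142.
142 ÷ 2 = 71 beats.

71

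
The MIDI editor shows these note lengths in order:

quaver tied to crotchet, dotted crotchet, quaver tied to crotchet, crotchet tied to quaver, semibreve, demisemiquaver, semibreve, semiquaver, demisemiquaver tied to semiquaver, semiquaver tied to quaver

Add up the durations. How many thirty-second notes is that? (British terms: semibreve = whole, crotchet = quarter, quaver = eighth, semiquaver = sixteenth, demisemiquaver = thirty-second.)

124

In thirty-second notes: quaver tied to crotchet (quaver + crotchet) = 12; dotted crotchet = 12; quaver tied to crotchet (quaver + crotchet) = 12; crotchet tied to quaver (crotchet + quaver) = 12; semibreve = 32; demisemiquaver = 1; semibreve = 32; semiquaver = 2; demisemiquaver tied to semiquaver (demisemiquaver + semiquaver) = 3; semiquaver tied to quaver (semiquaver + quaver) = 6.
Total: 12 + 12 + 12 + 12 + 32 + 1 + 32 + 2 + 3 + 6 = 124 thirty-second notes.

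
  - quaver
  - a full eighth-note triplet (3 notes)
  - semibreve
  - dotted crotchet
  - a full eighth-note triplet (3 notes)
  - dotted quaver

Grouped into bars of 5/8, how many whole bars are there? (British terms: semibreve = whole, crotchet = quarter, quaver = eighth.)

One bar of 5/8 = 10 sixteenth notes.
Working in sixteenth notes: quaver = 2; a full eighth-note triplet (3 notes) (three triplet eighths span one quarter) = 4; semibreve = 16; dotted crotchet = 6; a full eighth-note triplet (3 notes) (three triplet eighths span one quarter) = 4; dotted quaver = 3.
Adding: 2 + 4 + 16 + 6 + 4 + 3 = 35.
35 ÷ 10 = 3 complete bars with 5 left over.

3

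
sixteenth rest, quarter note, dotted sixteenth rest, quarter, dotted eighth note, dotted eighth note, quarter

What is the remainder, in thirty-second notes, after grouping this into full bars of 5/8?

1

One bar of 5/8 = 20 thirty-second notes.
Convert each value to thirty-second notes: sixteenth rest = 2; quarter note = 8; dotted sixteenth rest = 3; quarter = 8; dotted eighth note = 6; dotted eighth note = 6; quarter = 8.
Total: 2 + 8 + 3 + 8 + 6 + 6 + 8 = 41.
41 ÷ 20 = 2 complete bars with 1 thirty-second note remaining.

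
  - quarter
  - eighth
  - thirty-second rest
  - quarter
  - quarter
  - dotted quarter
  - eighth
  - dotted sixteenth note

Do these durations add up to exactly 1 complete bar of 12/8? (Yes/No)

One bar of 12/8 = 48 thirty-second notes.
Express everything in thirty-second notes: quarter = 8; eighth = 4; thirty-second rest = 1; quarter = 8; quarter = 8; dotted quarter = 12; eighth = 4; dotted sixteenth note = 3.
Total: 8 + 4 + 1 + 8 + 8 + 12 + 4 + 3 = 48.
48 equals 48, so the answer is Yes.

Yes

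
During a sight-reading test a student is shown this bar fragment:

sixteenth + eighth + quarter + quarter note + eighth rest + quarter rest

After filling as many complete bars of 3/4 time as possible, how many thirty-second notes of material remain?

One bar of 3/4 = 12 sixteenth notes.
Convert each value to sixteenth notes: sixteenth = 1; eighth = 2; quarter = 4; quarter note = 4; eighth rest = 2; quarter rest = 4.
Altogether 1 + 2 + 4 + 4 + 2 + 4 = 17.
17 ÷ 12 = 1 complete bar with 5 sixteenth notes remaining = 10 thirty-second notes.

10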